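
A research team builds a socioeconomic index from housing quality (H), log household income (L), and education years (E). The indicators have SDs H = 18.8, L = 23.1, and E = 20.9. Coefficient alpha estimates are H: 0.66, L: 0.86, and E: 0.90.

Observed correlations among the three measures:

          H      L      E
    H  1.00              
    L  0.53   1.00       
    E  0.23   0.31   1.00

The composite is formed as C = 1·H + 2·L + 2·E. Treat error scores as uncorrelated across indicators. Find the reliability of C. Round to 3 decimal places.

0.912

Var(C) = 18.8² + 2²·23.1² + 2²·20.9² + 2·[2·18.8·23.1·0.53 + 2·18.8·20.9·0.23 + 4·23.1·20.9·0.31] = 4235.12 + 2479.48 = 6714.6.
Because errors are independent across components, Cov(Tᵢ,Tⱼ) = Cov(Xᵢ,Xⱼ); the off-diagonal part of the true-score variance is the same as above.
True-score variance = [18.8²·0.66 + 2²·23.1²·0.86 + 2²·20.9²·0.90] + 2479.48 = 3641.4 + 2479.48 = 6120.88.
Reliability = 6120.88 / 6714.6 = 0.912.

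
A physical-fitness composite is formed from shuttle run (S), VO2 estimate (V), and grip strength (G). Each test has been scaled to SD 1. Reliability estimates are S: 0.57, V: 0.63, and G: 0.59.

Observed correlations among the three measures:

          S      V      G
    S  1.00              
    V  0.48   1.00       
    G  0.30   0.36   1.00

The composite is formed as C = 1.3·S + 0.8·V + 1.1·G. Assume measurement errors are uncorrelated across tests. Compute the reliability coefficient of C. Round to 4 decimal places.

Var(C) = 1.3² + 0.8² + 1.1² + 2·[1.04·0.48 + 1.43·0.30 + 0.88·0.36] = 3.54 + 2.49 = 6.03.
With uncorrelated errors the cross-covariances are all true-score covariance, so they carry over unchanged; only the diagonal terms shrink to ρᵢσᵢ².
True-score variance = [1.3²·0.57 + 0.8²·0.63 + 1.1²·0.59] + 2.49 = 2.0804 + 2.49 = 4.5704.
Reliability = 4.5704 / 6.03 = 0.7579.

0.7579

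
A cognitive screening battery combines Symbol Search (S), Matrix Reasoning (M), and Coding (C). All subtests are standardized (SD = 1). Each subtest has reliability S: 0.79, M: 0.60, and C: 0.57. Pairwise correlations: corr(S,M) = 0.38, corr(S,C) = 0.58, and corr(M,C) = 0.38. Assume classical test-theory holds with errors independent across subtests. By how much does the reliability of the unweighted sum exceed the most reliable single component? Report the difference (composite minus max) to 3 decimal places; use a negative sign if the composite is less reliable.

0.027

Var(sum) = 3 + 2.68 = 5.68; true-score variance = 1.96 + 2.68 = 4.64; composite reliability = 0.8169.
Max component reliability = 0.7900.
Difference = 0.8169 − 0.7900 = 0.027.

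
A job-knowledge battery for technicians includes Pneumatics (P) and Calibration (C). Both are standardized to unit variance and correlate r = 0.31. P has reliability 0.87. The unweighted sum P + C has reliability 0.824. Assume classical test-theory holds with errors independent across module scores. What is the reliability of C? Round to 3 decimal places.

Var(P+C) = 2 + 2·0.31 = 2.620.
True-score variance = ρ_P + ρ_C + 2·0.31, so 0.824 = (0.87 + ρ_C + 0.62) / 2.620.
ρ_C = 0.824·2.620 − 0.87 − 0.62 = 0.669.

0.669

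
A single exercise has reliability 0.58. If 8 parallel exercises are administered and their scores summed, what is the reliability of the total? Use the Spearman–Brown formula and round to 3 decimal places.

0.917

ρ_k = kρ / (1 + (k−1)ρ) = 8·0.58 / (1 + 7·0.58) = 4.640 / 5.060 = 0.917.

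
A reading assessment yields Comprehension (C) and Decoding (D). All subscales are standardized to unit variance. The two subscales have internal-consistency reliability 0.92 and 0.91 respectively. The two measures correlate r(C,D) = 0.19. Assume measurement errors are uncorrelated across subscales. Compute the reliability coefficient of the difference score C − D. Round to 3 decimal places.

0.895

Var(C−D) = 1 + 1 − 2·0.19 = 2 − 0.38 = 1.62.
Because errors are independent across components, Cov(Tᵢ,Tⱼ) = Cov(Xᵢ,Xⱼ); the off-diagonal part of the true-score variance is the same as above.
True-score variance = [0.92 + 0.91] − 0.38 = 1.83 − 0.38 = 1.45.
Reliability = 1.45 / 1.62 = 0.895.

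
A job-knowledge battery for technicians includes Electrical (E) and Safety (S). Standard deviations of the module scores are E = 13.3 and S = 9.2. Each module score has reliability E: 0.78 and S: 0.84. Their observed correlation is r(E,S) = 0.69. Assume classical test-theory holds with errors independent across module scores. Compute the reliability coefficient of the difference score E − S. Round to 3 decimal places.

Var(E−S) = 13.3² + 9.2² − 2·13.3·9.2·0.69 = 261.53 − 168.857 = 92.6732.
Under uncorrelated errors the observed covariances equal the true-score covariances, so only the own-variance terms attenuate.
True-score variance = [13.3²·0.78 + 9.2²·0.84] − 168.857 = 209.072 − 168.857 = 40.215.
Reliability = 40.215 / 92.6732 = 0.434.

0.434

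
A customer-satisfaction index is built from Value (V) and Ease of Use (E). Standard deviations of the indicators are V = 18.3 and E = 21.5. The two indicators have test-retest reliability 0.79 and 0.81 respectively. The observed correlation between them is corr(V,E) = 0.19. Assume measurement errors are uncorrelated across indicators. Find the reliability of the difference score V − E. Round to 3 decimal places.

0.756

Var(V−E) = 18.3² + 21.5² − 2·18.3·21.5·0.19 = 797.14 − 149.511 = 647.629.
Because errors are independent across components, Cov(Tᵢ,Tⱼ) = Cov(Xᵢ,Xⱼ); the off-diagonal part of the true-score variance is the same as above.
True-score variance = [18.3²·0.79 + 21.5²·0.81] − 149.511 = 638.986 − 149.511 = 489.475.
Reliability = 489.475 / 647.629 = 0.756.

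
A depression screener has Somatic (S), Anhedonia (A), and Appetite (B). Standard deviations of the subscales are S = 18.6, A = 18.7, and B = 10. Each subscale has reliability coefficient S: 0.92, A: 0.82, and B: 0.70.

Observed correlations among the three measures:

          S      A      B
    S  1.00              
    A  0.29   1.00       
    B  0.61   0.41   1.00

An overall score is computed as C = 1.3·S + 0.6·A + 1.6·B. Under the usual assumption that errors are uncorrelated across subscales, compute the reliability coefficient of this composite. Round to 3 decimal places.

Var(C) = 1.3²·18.6² + 0.6²·18.7² + 1.6²·10² + 2·[0.78·18.6·18.7·0.29 + 2.08·18.6·10·0.61 + 0.96·18.7·10·0.41] = 966.561 + 776.554 = 1743.11.
Under uncorrelated errors the observed covariances equal the true-score covariances, so only the own-variance terms attenuate.
True-score variance = [1.3²·18.6²·0.92 + 0.6²·18.7²·0.82 + 1.6²·10²·0.70] + 776.554 = 820.327 + 776.554 = 1596.88.
Reliability = 1596.88 / 1743.11 = 0.916.

0.916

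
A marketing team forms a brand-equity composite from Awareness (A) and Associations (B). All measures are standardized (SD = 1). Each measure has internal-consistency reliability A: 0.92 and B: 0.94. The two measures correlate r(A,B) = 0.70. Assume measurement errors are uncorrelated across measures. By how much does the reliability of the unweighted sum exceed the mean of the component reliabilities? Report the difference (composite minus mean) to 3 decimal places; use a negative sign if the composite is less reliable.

Var(sum) = 2 + 1.4 = 3.4; true-score variance = 1.86 + 1.4 = 3.26; composite reliability = 0.9588.
Mean component reliability = 0.9300.
Difference = 0.9588 − 0.9300 = 0.029.

0.029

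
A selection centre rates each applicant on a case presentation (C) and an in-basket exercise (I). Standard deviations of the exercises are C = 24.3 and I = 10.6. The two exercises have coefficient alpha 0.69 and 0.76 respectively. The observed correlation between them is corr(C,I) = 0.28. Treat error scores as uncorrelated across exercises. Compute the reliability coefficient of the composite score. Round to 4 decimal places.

Var(C+I) = 24.3² + 10.6² + 2·[24.3·10.6·0.28] = 702.85 + 144.245 = 847.095.
With uncorrelated errors the cross-covariances are all true-score covariance, so they carry over unchanged; only the diagonal terms shrink to ρᵢσᵢ².
True-score variance = [24.3²·0.69 + 10.6²·0.76] + 144.245 = 492.832 + 144.245 = 637.076.
Reliability = 637.076 / 847.095 = 0.7521.

0.7521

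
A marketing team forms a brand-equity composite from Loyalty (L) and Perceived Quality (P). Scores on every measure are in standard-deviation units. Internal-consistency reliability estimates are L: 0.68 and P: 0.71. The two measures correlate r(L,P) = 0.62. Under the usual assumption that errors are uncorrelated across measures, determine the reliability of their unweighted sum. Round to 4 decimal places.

0.8117

Var(L+P) = 2 + 2·[0.62] = 2 + 1.24 = 3.24.
With uncorrelated errors the cross-covariances are all true-score covariance, so they carry over unchanged; only the diagonal terms shrink to ρᵢσᵢ².
True-score variance = [0.68 + 0.71] + 1.24 = 1.39 + 1.24 = 2.63.
Reliability = 2.63 / 3.24 = 0.8117.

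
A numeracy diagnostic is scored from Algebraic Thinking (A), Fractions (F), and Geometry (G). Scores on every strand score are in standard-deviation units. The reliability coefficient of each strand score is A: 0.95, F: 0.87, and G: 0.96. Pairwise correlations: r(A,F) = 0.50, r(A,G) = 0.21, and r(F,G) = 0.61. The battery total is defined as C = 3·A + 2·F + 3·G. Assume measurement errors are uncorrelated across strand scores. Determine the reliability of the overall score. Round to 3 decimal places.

0.966

Var(C) = 3² + 2² + 3² + 2·[6·0.50 + 9·0.21 + 6·0.61] = 22 + 17.1 = 39.1.
Because errors are independent across components, Cov(Tᵢ,Tⱼ) = Cov(Xᵢ,Xⱼ); the off-diagonal part of the true-score variance is the same as above.
True-score variance = [3²·0.95 + 2²·0.87 + 3²·0.96] + 17.1 = 20.67 + 17.1 = 37.77.
Reliability = 37.77 / 39.1 = 0.966.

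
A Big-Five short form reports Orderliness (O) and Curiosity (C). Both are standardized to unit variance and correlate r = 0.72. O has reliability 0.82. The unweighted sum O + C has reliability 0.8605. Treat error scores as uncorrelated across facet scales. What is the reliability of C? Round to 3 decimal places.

Var(O+C) = 2 + 2·0.72 = 3.440.
True-score variance = ρ_O + ρ_C + 2·0.72, so 0.8605 = (0.82 + ρ_C + 1.44) / 3.440.
ρ_C = 0.8605·3.440 − 0.82 − 1.44 = 0.700.

0.700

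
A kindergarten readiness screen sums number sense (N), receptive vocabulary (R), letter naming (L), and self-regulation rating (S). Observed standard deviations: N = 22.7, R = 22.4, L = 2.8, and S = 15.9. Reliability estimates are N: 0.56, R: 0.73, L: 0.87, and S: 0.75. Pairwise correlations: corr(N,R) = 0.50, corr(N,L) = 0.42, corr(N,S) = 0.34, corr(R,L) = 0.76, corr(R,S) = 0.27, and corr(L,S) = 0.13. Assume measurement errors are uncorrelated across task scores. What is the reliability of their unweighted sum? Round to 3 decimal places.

Var(N+R+L+S) = 22.7² + 22.4² + 2.8² + 15.9² + 2·[22.7·22.4·0.50 + 22.7·2.8·0.42 + 22.7·15.9·0.34 + 22.4·2.8·0.76 + 22.4·15.9·0.27 + 2.8·15.9·0.13] = 1277.7 + 1106.54 = 2384.24.
Because errors are independent across components, Cov(Tᵢ,Tⱼ) = Cov(Xᵢ,Xⱼ); the off-diagonal part of the true-score variance is the same as above.
True-score variance = [22.7²·0.56 + 22.4²·0.73 + 2.8²·0.87 + 15.9²·0.75] + 1106.54 = 851.275 + 1106.54 = 1957.81.
Reliability = 1957.81 / 2384.24 = 0.821.

0.821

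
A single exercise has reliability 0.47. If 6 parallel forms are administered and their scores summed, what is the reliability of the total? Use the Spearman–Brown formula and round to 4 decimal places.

0.8418

ρ_k = kρ / (1 + (k−1)ρ) = 6·0.47 / (1 + 5·0.47) = 2.820 / 3.350 = 0.8418.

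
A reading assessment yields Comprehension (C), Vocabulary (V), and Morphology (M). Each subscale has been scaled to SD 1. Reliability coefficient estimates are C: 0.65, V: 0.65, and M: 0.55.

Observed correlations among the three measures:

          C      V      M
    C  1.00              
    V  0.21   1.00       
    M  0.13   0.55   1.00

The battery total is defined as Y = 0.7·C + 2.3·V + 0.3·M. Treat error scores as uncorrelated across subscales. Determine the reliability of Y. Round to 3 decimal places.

Var(Y) = 0.7² + 2.3² + 0.3² + 2·[1.61·0.21 + 0.21·0.13 + 0.69·0.55] = 5.87 + 1.4898 = 7.3598.
With uncorrelated errors the cross-covariances are all true-score covariance, so they carry over unchanged; only the diagonal terms shrink to ρᵢσᵢ².
True-score variance = [0.7²·0.65 + 2.3²·0.65 + 0.3²·0.55] + 1.4898 = 3.8065 + 1.4898 = 5.2963.
Reliability = 5.2963 / 7.3598 = 0.720.

0.720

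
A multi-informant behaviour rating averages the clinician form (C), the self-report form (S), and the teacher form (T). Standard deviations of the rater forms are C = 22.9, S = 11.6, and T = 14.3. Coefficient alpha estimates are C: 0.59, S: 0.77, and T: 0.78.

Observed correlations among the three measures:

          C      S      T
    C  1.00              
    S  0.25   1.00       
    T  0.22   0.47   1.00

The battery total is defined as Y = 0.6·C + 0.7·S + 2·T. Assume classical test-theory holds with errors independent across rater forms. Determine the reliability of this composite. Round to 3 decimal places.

Var(Y) = 0.6²·22.9² + 0.7²·11.6² + 2²·14.3² + 2·[0.42·22.9·11.6·0.25 + 1.2·22.9·14.3·0.22 + 1.4·11.6·14.3·0.47] = 1072.68 + 446.987 = 1519.67.
With uncorrelated errors the cross-covariances are all true-score covariance, so they carry over unchanged; only the diagonal terms shrink to ρᵢσᵢ².
True-score variance = [0.6²·22.9²·0.59 + 0.7²·11.6²·0.77 + 2²·14.3²·0.78] + 446.987 = 800.163 + 446.987 = 1247.15.
Reliability = 1247.15 / 1519.67 = 0.821.

0.821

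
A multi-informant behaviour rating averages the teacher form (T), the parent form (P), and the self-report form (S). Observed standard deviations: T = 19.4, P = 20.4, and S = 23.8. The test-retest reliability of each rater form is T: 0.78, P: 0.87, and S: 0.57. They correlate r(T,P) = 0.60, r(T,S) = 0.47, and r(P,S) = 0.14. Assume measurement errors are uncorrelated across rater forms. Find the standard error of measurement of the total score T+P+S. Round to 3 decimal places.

19.506

Var(total) = 1358.96 + 1044.87 = 2403.83.
True-score variance = 978.491 + 1044.87 = 2023.37, so reliability = 0.8417.
Error variance = 2403.83 − 2023.37 = 380.469; SEM = √380.469 = 19.506.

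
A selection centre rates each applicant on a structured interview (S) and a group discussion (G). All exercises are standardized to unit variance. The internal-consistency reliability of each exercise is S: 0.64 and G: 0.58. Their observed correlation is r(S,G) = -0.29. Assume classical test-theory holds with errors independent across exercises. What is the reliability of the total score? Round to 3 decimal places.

Var(S+G) = 2 + 2·[(-0.29)] = 2 − 0.58 = 1.42.
With uncorrelated errors the cross-covariances are all true-score covariance, so they carry over unchanged; only the diagonal terms shrink to ρᵢσᵢ².
True-score variance = [0.64 + 0.58] − 0.58 = 1.22 − 0.58 = 0.64.
Reliability = 0.64 / 1.42 = 0.451.

0.451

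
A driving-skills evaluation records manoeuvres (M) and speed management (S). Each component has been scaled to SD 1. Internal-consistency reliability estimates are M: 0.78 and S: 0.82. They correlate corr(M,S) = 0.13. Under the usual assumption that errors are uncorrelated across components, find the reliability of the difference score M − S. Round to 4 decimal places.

0.7701

Var(M−S) = 1 + 1 − 2·0.13 = 2 − 0.26 = 1.74.
Because errors are independent across components, Cov(Tᵢ,Tⱼ) = Cov(Xᵢ,Xⱼ); the off-diagonal part of the true-score variance is the same as above.
True-score variance = [0.78 + 0.82] − 0.26 = 1.6 − 0.26 = 1.34.
Reliability = 1.34 / 1.74 = 0.7701.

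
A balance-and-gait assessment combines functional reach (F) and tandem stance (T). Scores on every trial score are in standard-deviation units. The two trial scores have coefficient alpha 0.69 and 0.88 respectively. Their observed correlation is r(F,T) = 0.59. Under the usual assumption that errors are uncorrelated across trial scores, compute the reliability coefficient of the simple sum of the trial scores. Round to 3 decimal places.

0.865

Var(F+T) = 2 + 2·[0.59] = 2 + 1.18 = 3.18.
Under uncorrelated errors the observed covariances equal the true-score covariances, so only the own-variance terms attenuate.
True-score variance = [0.69 + 0.88] + 1.18 = 1.57 + 1.18 = 2.75.
Reliability = 2.75 / 3.18 = 0.865.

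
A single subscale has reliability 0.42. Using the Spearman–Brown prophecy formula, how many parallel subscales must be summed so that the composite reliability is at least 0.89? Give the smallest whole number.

12

k ≥ ρ*(1−ρ₁)/(ρ₁(1−ρ*)) = 0.89·0.58 / (0.42·0.11) = 11.173.
Smallest integer k = 12.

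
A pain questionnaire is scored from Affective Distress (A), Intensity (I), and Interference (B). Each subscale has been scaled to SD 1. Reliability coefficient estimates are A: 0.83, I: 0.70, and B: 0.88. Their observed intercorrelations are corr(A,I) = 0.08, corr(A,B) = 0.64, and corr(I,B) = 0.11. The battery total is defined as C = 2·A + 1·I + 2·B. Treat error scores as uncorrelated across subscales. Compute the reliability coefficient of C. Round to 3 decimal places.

Var(C) = 2² + 1 + 2² + 2·[2·0.08 + 4·0.64 + 2·0.11] = 9 + 5.88 = 14.88.
With uncorrelated errors the cross-covariances are all true-score covariance, so they carry over unchanged; only the diagonal terms shrink to ρᵢσᵢ².
True-score variance = [2²·0.83 + 0.70 + 2²·0.88] + 5.88 = 7.54 + 5.88 = 13.42.
Reliability = 13.42 / 14.88 = 0.902.

0.902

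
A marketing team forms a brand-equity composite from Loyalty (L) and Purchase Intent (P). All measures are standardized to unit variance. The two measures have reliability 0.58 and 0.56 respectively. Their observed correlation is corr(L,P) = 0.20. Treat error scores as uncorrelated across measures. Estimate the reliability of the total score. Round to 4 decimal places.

0.6417

Var(L+P) = 2 + 2·[0.20] = 2 + 0.4 = 2.4.
With uncorrelated errors the cross-covariances are all true-score covariance, so they carry over unchanged; only the diagonal terms shrink to ρᵢσᵢ².
True-score variance = [0.58 + 0.56] + 0.4 = 1.14 + 0.4 = 1.54.
Reliability = 1.54 / 2.4 = 0.6417.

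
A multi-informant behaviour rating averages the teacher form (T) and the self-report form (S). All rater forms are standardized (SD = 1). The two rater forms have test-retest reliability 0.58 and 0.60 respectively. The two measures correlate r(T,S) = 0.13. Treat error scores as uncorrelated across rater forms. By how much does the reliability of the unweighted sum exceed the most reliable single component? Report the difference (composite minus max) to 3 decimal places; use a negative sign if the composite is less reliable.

0.037

Var(sum) = 2 + 0.26 = 2.26; true-score variance = 1.18 + 0.26 = 1.44; composite reliability = 0.6372.
Max component reliability = 0.6000.
Difference = 0.6372 − 0.6000 = 0.037.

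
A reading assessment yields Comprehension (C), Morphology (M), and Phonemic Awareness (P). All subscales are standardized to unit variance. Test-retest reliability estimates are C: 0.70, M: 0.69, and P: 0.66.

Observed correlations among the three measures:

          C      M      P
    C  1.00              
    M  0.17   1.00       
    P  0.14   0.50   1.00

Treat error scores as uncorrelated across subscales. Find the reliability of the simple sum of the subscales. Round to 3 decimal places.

0.794

Var(C+M+P) = 3 + 2·[0.17 + 0.14 + 0.50] = 3 + 1.62 = 4.62.
Under uncorrelated errors the observed covariances equal the true-score covariances, so only the own-variance terms attenuate.
True-score variance = [0.70 + 0.69 + 0.66] + 1.62 = 2.05 + 1.62 = 3.67.
Reliability = 3.67 / 4.62 = 0.794.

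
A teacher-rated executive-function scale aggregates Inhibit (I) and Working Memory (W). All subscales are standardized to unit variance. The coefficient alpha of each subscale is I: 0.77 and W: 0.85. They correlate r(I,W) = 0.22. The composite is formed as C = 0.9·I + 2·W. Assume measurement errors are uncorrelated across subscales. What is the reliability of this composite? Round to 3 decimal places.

Var(C) = 0.9² + 2² + 2·[1.8·0.22] = 4.81 + 0.792 = 5.602.
Under uncorrelated errors the observed covariances equal the true-score covariances, so only the own-variance terms attenuate.
True-score variance = [0.9²·0.77 + 2²·0.85] + 0.792 = 4.0237 + 0.792 = 4.8157.
Reliability = 4.8157 / 5.602 = 0.860.

0.860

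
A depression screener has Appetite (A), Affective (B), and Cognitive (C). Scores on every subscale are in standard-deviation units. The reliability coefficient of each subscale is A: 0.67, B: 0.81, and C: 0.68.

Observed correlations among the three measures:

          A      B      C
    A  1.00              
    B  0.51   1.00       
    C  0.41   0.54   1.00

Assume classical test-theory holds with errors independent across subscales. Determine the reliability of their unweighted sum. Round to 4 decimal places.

0.8581

Var(A+B+C) = 3 + 2·[0.51 + 0.41 + 0.54] = 3 + 2.92 = 5.92.
With uncorrelated errors the cross-covariances are all true-score covariance, so they carry over unchanged; only the diagonal terms shrink to ρᵢσᵢ².
True-score variance = [0.67 + 0.81 + 0.68] + 2.92 = 2.16 + 2.92 = 5.08.
Reliability = 5.08 / 5.92 = 0.8581.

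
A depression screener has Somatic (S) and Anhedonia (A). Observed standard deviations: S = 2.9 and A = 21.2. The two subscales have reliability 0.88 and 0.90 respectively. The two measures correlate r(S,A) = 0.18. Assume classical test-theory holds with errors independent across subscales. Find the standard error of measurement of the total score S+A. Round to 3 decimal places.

Var(total) = 457.85 + 22.1328 = 479.983.
True-score variance = 411.897 + 22.1328 = 434.03, so reliability = 0.9043.
Error variance = 479.983 − 434.03 = 45.9532; SEM = √45.9532 = 6.779.

6.779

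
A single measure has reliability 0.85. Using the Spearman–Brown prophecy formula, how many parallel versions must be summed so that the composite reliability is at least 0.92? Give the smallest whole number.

k ≥ ρ*(1−ρ₁)/(ρ₁(1−ρ*)) = 0.92·0.15 / (0.85·0.08) = 2.029.
Smallest integer k = 3.

3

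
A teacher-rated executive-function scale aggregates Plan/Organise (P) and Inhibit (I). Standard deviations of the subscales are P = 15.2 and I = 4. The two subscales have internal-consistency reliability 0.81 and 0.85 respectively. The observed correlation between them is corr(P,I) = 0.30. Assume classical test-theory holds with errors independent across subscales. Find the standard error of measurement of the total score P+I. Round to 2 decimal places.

Var(total) = 247.04 + 36.48 = 283.52.
True-score variance = 200.742 + 36.48 = 237.222, so reliability = 0.8367.
Error variance = 283.52 − 237.222 = 46.2976; SEM = √46.2976 = 6.80.

6.80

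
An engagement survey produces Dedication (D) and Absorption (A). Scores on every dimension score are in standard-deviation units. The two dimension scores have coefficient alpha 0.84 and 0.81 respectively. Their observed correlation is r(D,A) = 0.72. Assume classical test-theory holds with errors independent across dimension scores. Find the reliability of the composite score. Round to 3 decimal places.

0.898

Var(D+A) = 2 + 2·[0.72] = 2 + 1.44 = 3.44.
Because errors are independent across components, Cov(Tᵢ,Tⱼ) = Cov(Xᵢ,Xⱼ); the off-diagonal part of the true-score variance is the same as above.
True-score variance = [0.84 + 0.81] + 1.44 = 1.65 + 1.44 = 3.09.
Reliability = 3.09 / 3.44 = 0.898.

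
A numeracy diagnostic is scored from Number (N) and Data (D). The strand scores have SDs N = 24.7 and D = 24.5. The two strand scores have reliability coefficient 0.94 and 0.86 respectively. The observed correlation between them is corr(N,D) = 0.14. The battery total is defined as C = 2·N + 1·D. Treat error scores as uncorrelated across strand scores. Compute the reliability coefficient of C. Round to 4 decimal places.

0.9318

Var(C) = 2²·24.7² + 24.5² + 2·[2·24.7·24.5·0.14] = 3040.61 + 338.884 = 3379.49.
Under uncorrelated errors the observed covariances equal the true-score covariances, so only the own-variance terms attenuate.
True-score variance = [2²·24.7²·0.94 + 24.5²·0.86] + 338.884 = 2810.15 + 338.884 = 3149.04.
Reliability = 3149.04 / 3379.49 = 0.9318.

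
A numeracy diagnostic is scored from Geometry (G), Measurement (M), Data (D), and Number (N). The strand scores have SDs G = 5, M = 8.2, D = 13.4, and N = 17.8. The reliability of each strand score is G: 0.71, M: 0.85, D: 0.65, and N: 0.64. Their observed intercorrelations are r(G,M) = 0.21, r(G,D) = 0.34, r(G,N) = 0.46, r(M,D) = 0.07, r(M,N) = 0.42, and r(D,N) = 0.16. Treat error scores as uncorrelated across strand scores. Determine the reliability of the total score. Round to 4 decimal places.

Var(G+M+D+N) = 5² + 8.2² + 13.4² + 17.8² + 2·[5·8.2·0.21 + 5·13.4·0.34 + 5·17.8·0.46 + 8.2·13.4·0.07 + 8.2·17.8·0.42 + 13.4·17.8·0.16] = 588.64 + 358.976 = 947.616.
With uncorrelated errors the cross-covariances are all true-score covariance, so they carry over unchanged; only the diagonal terms shrink to ρᵢσᵢ².
True-score variance = [5²·0.71 + 8.2²·0.85 + 13.4²·0.65 + 17.8²·0.64] + 358.976 = 394.396 + 358.976 = 753.372.
Reliability = 753.372 / 947.616 = 0.7950.

0.7950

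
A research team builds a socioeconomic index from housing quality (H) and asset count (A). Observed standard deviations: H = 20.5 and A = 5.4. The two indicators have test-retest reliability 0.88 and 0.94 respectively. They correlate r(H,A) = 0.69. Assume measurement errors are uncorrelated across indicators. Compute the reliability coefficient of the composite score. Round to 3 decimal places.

0.913

Var(H+A) = 20.5² + 5.4² + 2·[20.5·5.4·0.69] = 449.41 + 152.766 = 602.176.
With uncorrelated errors the cross-covariances are all true-score covariance, so they carry over unchanged; only the diagonal terms shrink to ρᵢσᵢ².
True-score variance = [20.5²·0.88 + 5.4²·0.94] + 152.766 = 397.23 + 152.766 = 549.996.
Reliability = 549.996 / 602.176 = 0.913.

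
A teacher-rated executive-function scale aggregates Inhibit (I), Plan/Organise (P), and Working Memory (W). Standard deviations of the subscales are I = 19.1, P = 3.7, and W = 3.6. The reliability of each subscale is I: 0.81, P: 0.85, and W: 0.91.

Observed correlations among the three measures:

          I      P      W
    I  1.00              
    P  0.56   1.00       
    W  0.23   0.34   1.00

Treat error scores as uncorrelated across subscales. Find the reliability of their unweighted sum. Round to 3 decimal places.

0.858

Var(I+P+W) = 19.1² + 3.7² + 3.6² + 2·[19.1·3.7·0.56 + 19.1·3.6·0.23 + 3.7·3.6·0.34] = 391.46 + 119.838 = 511.298.
With uncorrelated errors the cross-covariances are all true-score covariance, so they carry over unchanged; only the diagonal terms shrink to ρᵢσᵢ².
True-score variance = [19.1²·0.81 + 3.7²·0.85 + 3.6²·0.91] + 119.838 = 318.926 + 119.838 = 438.764.
Reliability = 438.764 / 511.298 = 0.858.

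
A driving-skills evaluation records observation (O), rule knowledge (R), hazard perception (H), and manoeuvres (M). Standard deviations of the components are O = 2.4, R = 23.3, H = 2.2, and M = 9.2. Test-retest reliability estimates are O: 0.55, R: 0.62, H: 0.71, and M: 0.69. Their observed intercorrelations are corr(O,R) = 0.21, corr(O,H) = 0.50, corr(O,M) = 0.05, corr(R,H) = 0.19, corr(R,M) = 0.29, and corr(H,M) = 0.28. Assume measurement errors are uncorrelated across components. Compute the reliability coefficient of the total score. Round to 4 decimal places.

0.7130

Var(O+R+H+M) = 2.4² + 23.3² + 2.2² + 9.2² + 2·[2.4·23.3·0.21 + 2.4·2.2·0.50 + 2.4·9.2·0.05 + 23.3·2.2·0.19 + 23.3·9.2·0.29 + 2.2·9.2·0.28] = 638.13 + 186.116 = 824.246.
With uncorrelated errors the cross-covariances are all true-score covariance, so they carry over unchanged; only the diagonal terms shrink to ρᵢσᵢ².
True-score variance = [2.4²·0.55 + 23.3²·0.62 + 2.2²·0.71 + 9.2²·0.69] + 186.116 = 401.598 + 186.116 = 587.714.
Reliability = 587.714 / 824.246 = 0.7130.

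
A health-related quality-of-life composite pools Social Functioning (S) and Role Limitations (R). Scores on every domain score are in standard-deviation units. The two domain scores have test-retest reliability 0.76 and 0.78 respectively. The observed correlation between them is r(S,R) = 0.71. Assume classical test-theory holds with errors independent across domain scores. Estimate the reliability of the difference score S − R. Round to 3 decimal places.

0.207

Var(S−R) = 1 + 1 − 2·0.71 = 2 − 1.42 = 0.58.
Under uncorrelated errors the observed covariances equal the true-score covariances, so only the own-variance terms attenuate.
True-score variance = [0.76 + 0.78] − 1.42 = 1.54 − 1.42 = 0.12.
Reliability = 0.12 / 0.58 = 0.207.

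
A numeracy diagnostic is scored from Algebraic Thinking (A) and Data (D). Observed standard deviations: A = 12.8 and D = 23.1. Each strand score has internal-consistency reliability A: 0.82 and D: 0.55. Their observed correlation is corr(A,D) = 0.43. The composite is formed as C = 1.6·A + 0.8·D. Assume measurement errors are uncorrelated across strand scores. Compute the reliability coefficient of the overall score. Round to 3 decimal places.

Var(C) = 1.6²·12.8² + 0.8²·23.1² + 2·[1.28·12.8·23.1·0.43] = 760.941 + 325.485 = 1086.43.
With uncorrelated errors the cross-covariances are all true-score covariance, so they carry over unchanged; only the diagonal terms shrink to ρᵢσᵢ².
True-score variance = [1.6²·12.8²·0.82 + 0.8²·23.1²·0.55] + 325.485 = 531.764 + 325.485 = 857.248.
Reliability = 857.248 / 1086.43 = 0.789.

0.789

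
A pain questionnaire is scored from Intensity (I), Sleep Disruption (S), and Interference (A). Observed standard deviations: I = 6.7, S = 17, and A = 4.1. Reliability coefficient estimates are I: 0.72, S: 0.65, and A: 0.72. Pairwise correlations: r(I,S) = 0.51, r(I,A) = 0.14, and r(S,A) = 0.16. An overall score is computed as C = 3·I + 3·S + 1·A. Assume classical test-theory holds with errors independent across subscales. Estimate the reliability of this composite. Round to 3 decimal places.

Var(C) = 3²·6.7² + 3²·17² + 4.1² + 2·[9·6.7·17·0.51 + 3·6.7·4.1·0.14 + 3·17·4.1·0.16] = 3021.82 + 1135.59 = 4157.41.
Under uncorrelated errors the observed covariances equal the true-score covariances, so only the own-variance terms attenuate.
True-score variance = [3²·6.7²·0.72 + 3²·17²·0.65 + 4.1²·0.72] + 1135.59 = 1993.64 + 1135.59 = 3129.23.
Reliability = 3129.23 / 4157.41 = 0.753.

0.753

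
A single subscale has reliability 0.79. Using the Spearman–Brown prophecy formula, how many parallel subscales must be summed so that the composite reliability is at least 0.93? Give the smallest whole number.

4

k ≥ ρ*(1−ρ₁)/(ρ₁(1−ρ*)) = 0.93·0.21 / (0.79·0.07) = 3.532.
Smallest integer k = 4.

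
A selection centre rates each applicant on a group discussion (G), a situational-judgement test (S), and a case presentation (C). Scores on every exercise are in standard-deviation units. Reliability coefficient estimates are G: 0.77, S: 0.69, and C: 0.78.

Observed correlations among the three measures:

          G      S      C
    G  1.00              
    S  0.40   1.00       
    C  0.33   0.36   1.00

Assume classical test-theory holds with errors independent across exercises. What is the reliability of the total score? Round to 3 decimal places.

0.853

Var(G+S+C) = 3 + 2·[0.40 + 0.33 + 0.36] = 3 + 2.18 = 5.18.
With uncorrelated errors the cross-covariances are all true-score covariance, so they carry over unchanged; only the diagonal terms shrink to ρᵢσᵢ².
True-score variance = [0.77 + 0.69 + 0.78] + 2.18 = 2.24 + 2.18 = 4.42.
Reliability = 4.42 / 5.18 = 0.853.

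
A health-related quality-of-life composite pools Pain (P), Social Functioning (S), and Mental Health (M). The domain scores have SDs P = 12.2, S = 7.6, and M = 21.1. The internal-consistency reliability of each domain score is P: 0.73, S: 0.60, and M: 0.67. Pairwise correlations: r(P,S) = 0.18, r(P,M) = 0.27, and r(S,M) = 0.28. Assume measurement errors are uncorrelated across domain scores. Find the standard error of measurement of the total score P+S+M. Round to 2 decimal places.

Var(total) = 651.81 + 262.188 = 913.998.
True-score variance = 441.6 + 262.188 = 703.788, so reliability = 0.7700.
Error variance = 913.998 − 703.788 = 210.21; SEM = √210.21 = 14.50.

14.50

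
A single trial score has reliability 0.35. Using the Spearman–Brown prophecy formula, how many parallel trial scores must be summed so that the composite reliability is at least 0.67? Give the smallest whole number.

k ≥ ρ*(1−ρ₁)/(ρ₁(1−ρ*)) = 0.67·0.65 / (0.35·0.33) = 3.771.
Smallest integer k = 4.

4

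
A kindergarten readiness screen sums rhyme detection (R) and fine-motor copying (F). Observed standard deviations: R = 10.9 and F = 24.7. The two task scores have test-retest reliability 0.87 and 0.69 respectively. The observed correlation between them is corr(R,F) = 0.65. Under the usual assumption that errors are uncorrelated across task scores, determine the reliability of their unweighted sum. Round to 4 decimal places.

0.8104

Var(R+F) = 10.9² + 24.7² + 2·[10.9·24.7·0.65] = 728.9 + 349.999 = 1078.9.
Because errors are independent across components, Cov(Tᵢ,Tⱼ) = Cov(Xᵢ,Xⱼ); the off-diagonal part of the true-score variance is the same as above.
True-score variance = [10.9²·0.87 + 24.7²·0.69] + 349.999 = 524.327 + 349.999 = 874.326.
Reliability = 874.326 / 1078.9 = 0.8104.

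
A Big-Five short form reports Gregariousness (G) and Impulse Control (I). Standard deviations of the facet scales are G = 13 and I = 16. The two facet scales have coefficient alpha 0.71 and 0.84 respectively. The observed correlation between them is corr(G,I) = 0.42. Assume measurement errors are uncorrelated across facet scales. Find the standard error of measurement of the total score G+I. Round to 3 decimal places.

9.485

Var(total) = 425 + 174.72 = 599.72.
True-score variance = 335.03 + 174.72 = 509.75, so reliability = 0.8500.
Error variance = 599.72 − 509.75 = 89.97; SEM = √89.97 = 9.485.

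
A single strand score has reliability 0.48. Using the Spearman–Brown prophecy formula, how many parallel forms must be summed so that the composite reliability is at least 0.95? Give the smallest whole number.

21

k ≥ ρ*(1−ρ₁)/(ρ₁(1−ρ*)) = 0.95·0.52 / (0.48·0.05) = 20.583.
Smallest integer k = 21.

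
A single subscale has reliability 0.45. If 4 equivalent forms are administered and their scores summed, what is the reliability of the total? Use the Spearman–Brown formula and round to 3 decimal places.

ρ_k = kρ / (1 + (k−1)ρ) = 4·0.45 / (1 + 3·0.45) = 1.800 / 2.350 = 0.766.

0.766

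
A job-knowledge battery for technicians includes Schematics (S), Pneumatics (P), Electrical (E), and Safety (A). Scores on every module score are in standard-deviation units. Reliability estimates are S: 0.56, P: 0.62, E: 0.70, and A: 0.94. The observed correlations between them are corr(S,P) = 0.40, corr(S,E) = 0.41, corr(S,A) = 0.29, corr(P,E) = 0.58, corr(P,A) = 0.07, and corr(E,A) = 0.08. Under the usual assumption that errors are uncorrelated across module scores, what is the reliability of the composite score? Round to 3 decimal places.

0.846

Var(S+P+E+A) = 4 + 2·[0.40 + 0.41 + 0.29 + 0.58 + 0.07 + 0.08] = 4 + 3.66 = 7.66.
Under uncorrelated errors the observed covariances equal the true-score covariances, so only the own-variance terms attenuate.
True-score variance = [0.56 + 0.62 + 0.70 + 0.94] + 3.66 = 2.82 + 3.66 = 6.48.
Reliability = 6.48 / 7.66 = 0.846.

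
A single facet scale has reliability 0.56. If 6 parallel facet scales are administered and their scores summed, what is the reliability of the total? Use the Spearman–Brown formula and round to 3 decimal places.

ρ_k = kρ / (1 + (k−1)ρ) = 6·0.56 / (1 + 5·0.56) = 3.360 / 3.800 = 0.884.

0.884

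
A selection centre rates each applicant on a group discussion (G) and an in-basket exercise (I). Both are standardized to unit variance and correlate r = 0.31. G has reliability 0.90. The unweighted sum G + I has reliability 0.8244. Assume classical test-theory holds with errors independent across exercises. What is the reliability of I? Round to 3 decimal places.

Var(G+I) = 2 + 2·0.31 = 2.620.
True-score variance = ρ_G + ρ_I + 2·0.31, so 0.8244 = (0.90 + ρ_I + 0.62) / 2.620.
ρ_I = 0.8244·2.620 − 0.90 − 0.62 = 0.640.

0.640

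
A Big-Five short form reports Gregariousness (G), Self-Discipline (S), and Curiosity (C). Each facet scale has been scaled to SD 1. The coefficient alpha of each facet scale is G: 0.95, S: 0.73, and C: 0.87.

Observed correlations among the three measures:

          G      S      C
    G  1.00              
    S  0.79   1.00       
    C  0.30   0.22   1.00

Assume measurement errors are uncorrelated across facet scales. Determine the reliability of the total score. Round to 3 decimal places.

Var(G+S+C) = 3 + 2·[0.79 + 0.30 + 0.22] = 3 + 2.62 = 5.62.
With uncorrelated errors the cross-covariances are all true-score covariance, so they carry over unchanged; only the diagonal terms shrink to ρᵢσᵢ².
True-score variance = [0.95 + 0.73 + 0.87] + 2.62 = 2.55 + 2.62 = 5.17.
Reliability = 5.17 / 5.62 = 0.920.

0.920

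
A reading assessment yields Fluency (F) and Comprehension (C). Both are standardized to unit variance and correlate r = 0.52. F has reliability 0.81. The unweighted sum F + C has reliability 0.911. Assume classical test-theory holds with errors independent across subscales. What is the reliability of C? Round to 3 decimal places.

0.919

Var(F+C) = 2 + 2·0.52 = 3.040.
True-score variance = ρ_F + ρ_C + 2·0.52, so 0.911 = (0.81 + ρ_C + 1.04) / 3.040.
ρ_C = 0.911·3.040 − 0.81 − 1.04 = 0.919.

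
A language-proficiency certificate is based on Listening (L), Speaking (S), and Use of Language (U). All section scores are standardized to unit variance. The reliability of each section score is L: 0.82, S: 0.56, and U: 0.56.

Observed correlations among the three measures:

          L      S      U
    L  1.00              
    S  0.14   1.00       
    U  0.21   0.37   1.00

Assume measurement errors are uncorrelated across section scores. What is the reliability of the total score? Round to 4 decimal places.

Var(L+S+U) = 3 + 2·[0.14 + 0.21 + 0.37] = 3 + 1.44 = 4.44.
With uncorrelated errors the cross-covariances are all true-score covariance, so they carry over unchanged; only the diagonal terms shrink to ρᵢσᵢ².
True-score variance = [0.82 + 0.56 + 0.56] + 1.44 = 1.94 + 1.44 = 3.38.
Reliability = 3.38 / 4.44 = 0.7613.

0.7613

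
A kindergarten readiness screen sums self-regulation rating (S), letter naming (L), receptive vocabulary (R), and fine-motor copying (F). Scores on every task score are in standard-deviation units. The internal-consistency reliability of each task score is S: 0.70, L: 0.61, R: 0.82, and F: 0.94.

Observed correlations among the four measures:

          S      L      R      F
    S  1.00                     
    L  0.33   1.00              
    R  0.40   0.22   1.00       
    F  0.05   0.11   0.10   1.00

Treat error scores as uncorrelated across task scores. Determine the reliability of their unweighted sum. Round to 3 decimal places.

Var(S+L+R+F) = 4 + 2·[0.33 + 0.40 + 0.05 + 0.22 + 0.11 + 0.10] = 4 + 2.42 = 6.42.
With uncorrelated errors the cross-covariances are all true-score covariance, so they carry over unchanged; only the diagonal terms shrink to ρᵢσᵢ².
True-score variance = [0.70 + 0.61 + 0.82 + 0.94] + 2.42 = 3.07 + 2.42 = 5.49.
Reliability = 5.49 / 6.42 = 0.855.

0.855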